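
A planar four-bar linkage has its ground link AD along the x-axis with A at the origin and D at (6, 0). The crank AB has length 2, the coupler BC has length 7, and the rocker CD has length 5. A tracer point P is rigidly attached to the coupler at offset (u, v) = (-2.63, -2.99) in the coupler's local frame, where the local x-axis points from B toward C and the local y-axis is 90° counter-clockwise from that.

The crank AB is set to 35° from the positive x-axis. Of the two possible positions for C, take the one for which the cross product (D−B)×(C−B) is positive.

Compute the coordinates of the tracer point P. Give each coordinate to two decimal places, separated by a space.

A=(0,0), D=(6.00,0)
B = A + 2.00·(cos35°, sin35°) = (1.6383, 1.1472)
|BD| = 4.5100
circle(B,7.00) ∩ circle(D,5.00): a=4.9158, h=4.9835
  candidates: C₊=(7.6600,4.7164) cross=22.476; C₋=(5.1248,-4.9228) cross=-22.476
  mode + wants cross > 0 → take C=(7.6600,4.7164) (cross=22.476)
ex = (C−B)/|BC| = (0.8602,0.5099); ey = (-0.5099,0.8602)
P = B + -2.63·ex + -2.99·ey = (0.9005,-2.7660)

0.90 -2.77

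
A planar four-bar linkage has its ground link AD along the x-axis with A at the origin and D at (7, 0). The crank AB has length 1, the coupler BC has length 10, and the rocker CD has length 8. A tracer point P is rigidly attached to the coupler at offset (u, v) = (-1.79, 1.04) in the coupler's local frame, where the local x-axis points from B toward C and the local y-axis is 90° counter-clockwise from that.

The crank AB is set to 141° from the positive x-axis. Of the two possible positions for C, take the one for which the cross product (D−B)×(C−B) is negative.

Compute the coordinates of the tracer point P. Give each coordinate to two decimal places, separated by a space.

A=(0,0), D=(7.00,0)
B = A + 1.00·(cos141°, sin141°) = (-0.7771, 0.6293)
|BD| = 7.8026
circle(B,10.00) ∩ circle(D,8.00): a=6.2082, h=7.8395
  candidates: C₊=(6.0431,7.9426) cross=61.168; C₋=(4.7785,-7.6854) cross=-61.168
  mode - wants cross < 0 → take C=(4.7785,-7.6854) (cross=-61.168)
ex = (C−B)/|BC| = (0.5556,-0.8315); ey = (0.8315,0.5556)
P = B + -1.79·ex + 1.04·ey = (-0.9069,2.6954)

-0.91 2.70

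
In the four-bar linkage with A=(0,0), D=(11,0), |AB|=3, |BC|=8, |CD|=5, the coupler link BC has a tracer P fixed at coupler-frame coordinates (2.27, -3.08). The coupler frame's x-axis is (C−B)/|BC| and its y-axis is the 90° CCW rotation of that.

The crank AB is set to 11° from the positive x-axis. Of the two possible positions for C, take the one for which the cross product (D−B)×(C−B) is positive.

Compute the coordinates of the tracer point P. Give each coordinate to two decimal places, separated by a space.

A=(0,0), D=(11.00,0)
B = A + 3.00·(cos11°, sin11°) = (2.9449, 0.5724)
|BD| = 8.0754
circle(B,8.00) ∩ circle(D,5.00): a=6.4524, h=4.7293
  candidates: C₊=(9.7163,4.8324) cross=38.191; C₋=(9.0459,-4.6023) cross=-38.191
  mode + wants cross > 0 → take C=(9.7163,4.8324) (cross=38.191)
ex = (C−B)/|BC| = (0.8464,0.5325); ey = (-0.5325,0.8464)
P = B + 2.27·ex + -3.08·ey = (6.5064,-0.8258)

6.51 -0.83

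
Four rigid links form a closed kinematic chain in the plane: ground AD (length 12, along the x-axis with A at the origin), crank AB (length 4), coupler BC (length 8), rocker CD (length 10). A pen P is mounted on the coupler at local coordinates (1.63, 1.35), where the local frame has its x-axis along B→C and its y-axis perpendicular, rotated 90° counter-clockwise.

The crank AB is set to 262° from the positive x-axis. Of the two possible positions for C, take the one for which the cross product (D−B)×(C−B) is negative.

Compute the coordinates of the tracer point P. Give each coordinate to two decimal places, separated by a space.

A=(0,0), D=(12.00,0)
B = A + 4.00·(cos262°, sin262°) = (-0.5567, -3.9611)
|BD| = 13.1666
circle(B,8.00) ∩ circle(D,10.00): a=5.2162, h=6.0656
  candidates: C₊=(2.5931,3.3927) cross=79.863; C₋=(6.2427,-8.1764) cross=-79.863
  mode - wants cross < 0 → take C=(6.2427,-8.1764) (cross=-79.863)
ex = (C−B)/|BC| = (0.8499,-0.5269); ey = (0.5269,0.8499)
P = B + 1.63·ex + 1.35·ey = (1.5400,-3.6725)

1.54 -3.67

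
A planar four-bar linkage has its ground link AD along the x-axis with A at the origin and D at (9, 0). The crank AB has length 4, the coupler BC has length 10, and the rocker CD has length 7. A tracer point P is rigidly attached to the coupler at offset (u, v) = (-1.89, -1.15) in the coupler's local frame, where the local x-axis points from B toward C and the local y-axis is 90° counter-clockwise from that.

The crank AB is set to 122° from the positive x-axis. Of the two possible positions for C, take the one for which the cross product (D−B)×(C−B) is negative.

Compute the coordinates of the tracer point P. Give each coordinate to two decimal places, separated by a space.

-4.16 4.24

A=(0,0), D=(9.00,0)
B = A + 4.00·(cos122°, sin122°) = (-2.1197, 3.3922)
|BD| = 11.6256
circle(B,10.00) ∩ circle(D,7.00): a=8.0062, h=5.9917
  candidates: C₊=(7.2864,6.7870) cross=69.657; C₋=(3.7899,-4.6749) cross=-69.657
  mode - wants cross < 0 → take C=(3.7899,-4.6749) (cross=-69.657)
ex = (C−B)/|BC| = (0.5910,-0.8067); ey = (0.8067,0.5910)
P = B + -1.89·ex + -1.15·ey = (-4.1643,4.2373)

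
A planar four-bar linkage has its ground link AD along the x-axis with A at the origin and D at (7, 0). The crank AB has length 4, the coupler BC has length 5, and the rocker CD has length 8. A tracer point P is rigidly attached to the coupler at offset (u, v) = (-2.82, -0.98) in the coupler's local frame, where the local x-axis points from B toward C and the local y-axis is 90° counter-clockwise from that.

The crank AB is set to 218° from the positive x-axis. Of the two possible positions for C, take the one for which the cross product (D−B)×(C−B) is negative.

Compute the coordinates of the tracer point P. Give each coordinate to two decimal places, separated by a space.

-6.04 -1.69

A=(0,0), D=(7.00,0)
B = A + 4.00·(cos218°, sin218°) = (-3.1520, -2.4626)
|BD| = 10.4465
circle(B,5.00) ∩ circle(D,8.00): a=3.3566, h=3.7059
  candidates: C₊=(-0.7637,1.9301) cross=38.713; C₋=(0.9835,-5.2728) cross=-38.713
  mode - wants cross < 0 → take C=(0.9835,-5.2728) (cross=-38.713)
ex = (C−B)/|BC| = (0.8271,-0.5620); ey = (0.5620,0.8271)
P = B + -2.82·ex + -0.98·ey = (-6.0353,-1.6883)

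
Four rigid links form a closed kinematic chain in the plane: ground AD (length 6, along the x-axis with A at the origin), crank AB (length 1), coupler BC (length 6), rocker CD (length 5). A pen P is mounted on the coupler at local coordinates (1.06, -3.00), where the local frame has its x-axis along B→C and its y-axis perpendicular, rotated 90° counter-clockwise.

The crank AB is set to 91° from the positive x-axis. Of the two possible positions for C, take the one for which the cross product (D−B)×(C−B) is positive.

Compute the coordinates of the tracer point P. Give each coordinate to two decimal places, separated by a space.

A=(0,0), D=(6.00,0)
B = A + 1.00·(cos91°, sin91°) = (-0.0175, 0.9998)
|BD| = 6.1000
circle(B,6.00) ∩ circle(D,5.00): a=3.9516, h=4.5149
  candidates: C₊=(4.6208,4.8060) cross=27.541; C₋=(3.1407,-4.1017) cross=-27.541
  mode + wants cross > 0 → take C=(4.6208,4.8060) (cross=27.541)
ex = (C−B)/|BC| = (0.7730,0.6344); ey = (-0.6344,0.7730)
P = B + 1.06·ex + -3.00·ey = (2.7050,-0.6468)

2.71 -0.65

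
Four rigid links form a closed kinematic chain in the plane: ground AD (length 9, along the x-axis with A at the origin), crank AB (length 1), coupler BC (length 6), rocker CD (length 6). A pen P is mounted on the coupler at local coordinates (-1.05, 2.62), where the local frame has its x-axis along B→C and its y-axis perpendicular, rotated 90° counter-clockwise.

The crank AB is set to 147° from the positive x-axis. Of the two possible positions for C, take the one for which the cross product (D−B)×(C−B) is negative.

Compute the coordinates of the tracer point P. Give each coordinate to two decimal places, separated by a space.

-0.05 3.26

A=(0,0), D=(9.00,0)
B = A + 1.00·(cos147°, sin147°) = (-0.8387, 0.5446)
|BD| = 9.8537
circle(B,6.00) ∩ circle(D,6.00): a=4.9269, h=3.4243
  candidates: C₊=(4.2699,3.6914) cross=33.742; C₋=(3.8914,-3.1468) cross=-33.742
  mode - wants cross < 0 → take C=(3.8914,-3.1468) (cross=-33.742)
ex = (C−B)/|BC| = (0.7883,-0.6152); ey = (0.6152,0.7883)
P = B + -1.05·ex + 2.62·ey = (-0.0545,3.2561)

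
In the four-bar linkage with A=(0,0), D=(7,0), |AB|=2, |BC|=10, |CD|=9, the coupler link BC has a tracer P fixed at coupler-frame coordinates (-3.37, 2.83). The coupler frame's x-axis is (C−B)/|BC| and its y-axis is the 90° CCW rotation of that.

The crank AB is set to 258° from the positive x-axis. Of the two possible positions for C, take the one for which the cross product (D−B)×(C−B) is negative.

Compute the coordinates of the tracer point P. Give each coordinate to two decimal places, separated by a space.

-0.82 2.43

A=(0,0), D=(7.00,0)
B = A + 2.00·(cos258°, sin258°) = (-0.4158, -1.9563)
|BD| = 7.6695
circle(B,10.00) ∩ circle(D,9.00): a=5.0734, h=8.6174
  candidates: C₊=(2.2917,7.6702) cross=66.092; C₋=(6.6879,-8.9946) cross=-66.092
  mode - wants cross < 0 → take C=(6.6879,-8.9946) (cross=-66.092)
ex = (C−B)/|BC| = (0.7104,-0.7038); ey = (0.7038,0.7104)
P = B + -3.37·ex + 2.83·ey = (-0.8179,2.4260)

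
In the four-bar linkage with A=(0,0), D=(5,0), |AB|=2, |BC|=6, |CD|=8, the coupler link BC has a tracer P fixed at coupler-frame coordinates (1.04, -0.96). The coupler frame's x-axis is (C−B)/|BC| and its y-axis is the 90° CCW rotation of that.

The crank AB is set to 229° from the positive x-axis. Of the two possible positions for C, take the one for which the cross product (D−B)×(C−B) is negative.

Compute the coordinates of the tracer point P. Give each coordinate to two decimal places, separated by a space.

A=(0,0), D=(5.00,0)
B = A + 2.00·(cos229°, sin229°) = (-1.3121, -1.5094)
|BD| = 6.4901
circle(B,6.00) ∩ circle(D,8.00): a=1.0879, h=5.9005
  candidates: C₊=(-1.6264,4.4823) cross=38.295; C₋=(1.1183,-6.9952) cross=-38.295
  mode - wants cross < 0 → take C=(1.1183,-6.9952) (cross=-38.295)
ex = (C−B)/|BC| = (0.4051,-0.9143); ey = (0.9143,0.4051)
P = B + 1.04·ex + -0.96·ey = (-1.7686,-2.8491)

-1.77 -2.85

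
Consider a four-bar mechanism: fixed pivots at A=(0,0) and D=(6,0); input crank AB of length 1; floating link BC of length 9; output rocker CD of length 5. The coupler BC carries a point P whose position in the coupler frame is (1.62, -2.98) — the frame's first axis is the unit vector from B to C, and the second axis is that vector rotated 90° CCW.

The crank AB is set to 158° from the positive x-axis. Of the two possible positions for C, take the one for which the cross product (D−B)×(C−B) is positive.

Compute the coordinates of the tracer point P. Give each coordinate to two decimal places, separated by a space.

1.98 -1.38

A=(0,0), D=(6.00,0)
B = A + 1.00·(cos158°, sin158°) = (-0.9272, 0.3746)
|BD| = 6.9373
circle(B,9.00) ∩ circle(D,5.00): a=7.5048, h=4.9677
  candidates: C₊=(6.8349,4.9298) cross=34.462; C₋=(6.2984,-4.9911) cross=-34.462
  mode + wants cross > 0 → take C=(6.8349,4.9298) (cross=34.462)
ex = (C−B)/|BC| = (0.8625,0.5061); ey = (-0.5061,0.8625)
P = B + 1.62·ex + -2.98·ey = (1.9783,-1.3756)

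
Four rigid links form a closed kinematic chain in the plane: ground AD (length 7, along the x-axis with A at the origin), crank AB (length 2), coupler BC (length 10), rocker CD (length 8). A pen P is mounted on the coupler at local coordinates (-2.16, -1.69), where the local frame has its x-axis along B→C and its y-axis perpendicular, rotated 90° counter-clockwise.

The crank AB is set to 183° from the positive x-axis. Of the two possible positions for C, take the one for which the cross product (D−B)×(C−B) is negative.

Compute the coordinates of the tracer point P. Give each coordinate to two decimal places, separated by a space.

-4.69 0.41

A=(0,0), D=(7.00,0)
B = A + 2.00·(cos183°, sin183°) = (-1.9973, -0.1047)
|BD| = 8.9979
circle(B,10.00) ∩ circle(D,8.00): a=6.4994, h=7.5998
  candidates: C₊=(4.4133,7.5703) cross=68.382; C₋=(4.5901,-7.6284) cross=-68.382
  mode - wants cross < 0 → take C=(4.5901,-7.6284) (cross=-68.382)
ex = (C−B)/|BC| = (0.6587,-0.7524); ey = (0.7524,0.6587)
P = B + -2.16·ex + -1.69·ey = (-4.6916,0.4072)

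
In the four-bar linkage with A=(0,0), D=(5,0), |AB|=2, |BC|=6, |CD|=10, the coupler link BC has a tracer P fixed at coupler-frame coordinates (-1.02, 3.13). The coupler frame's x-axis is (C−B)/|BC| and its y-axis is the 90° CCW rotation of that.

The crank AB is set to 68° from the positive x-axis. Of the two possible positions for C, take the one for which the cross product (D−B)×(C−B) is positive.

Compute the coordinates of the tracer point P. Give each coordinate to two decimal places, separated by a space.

A=(0,0), D=(5.00,0)
B = A + 2.00·(cos68°, sin68°) = (0.7492, 1.8544)
|BD| = 4.6377
circle(B,6.00) ∩ circle(D,10.00): a=-4.5812, h=3.8746
  candidates: C₊=(-1.9006,7.2375) cross=17.969; C₋=(-4.9991,0.1348) cross=-17.969
  mode + wants cross > 0 → take C=(-1.9006,7.2375) (cross=17.969)
ex = (C−B)/|BC| = (-0.4416,0.8972); ey = (-0.8972,-0.4416)
P = B + -1.02·ex + 3.13·ey = (-1.6085,-0.4431)

-1.61 -0.44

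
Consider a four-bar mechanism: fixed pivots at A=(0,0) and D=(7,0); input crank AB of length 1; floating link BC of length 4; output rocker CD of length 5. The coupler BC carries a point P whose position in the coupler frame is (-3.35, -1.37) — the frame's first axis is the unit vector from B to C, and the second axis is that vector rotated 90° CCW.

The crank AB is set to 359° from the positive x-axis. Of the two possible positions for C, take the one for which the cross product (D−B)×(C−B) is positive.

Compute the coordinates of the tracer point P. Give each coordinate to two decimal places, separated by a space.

A=(0,0), D=(7.00,0)
B = A + 1.00·(cos359°, sin359°) = (0.9998, -0.0175)
|BD| = 6.0002
circle(B,4.00) ∩ circle(D,5.00): a=2.2501, h=3.3071
  candidates: C₊=(3.2403,3.2962) cross=19.843; C₋=(3.2596,-3.3180) cross=-19.843
  mode + wants cross > 0 → take C=(3.2403,3.2962) (cross=19.843)
ex = (C−B)/|BC| = (0.5601,0.8284); ey = (-0.8284,0.5601)
P = B + -3.35·ex + -1.37·ey = (0.2584,-3.5600)

0.26 -3.56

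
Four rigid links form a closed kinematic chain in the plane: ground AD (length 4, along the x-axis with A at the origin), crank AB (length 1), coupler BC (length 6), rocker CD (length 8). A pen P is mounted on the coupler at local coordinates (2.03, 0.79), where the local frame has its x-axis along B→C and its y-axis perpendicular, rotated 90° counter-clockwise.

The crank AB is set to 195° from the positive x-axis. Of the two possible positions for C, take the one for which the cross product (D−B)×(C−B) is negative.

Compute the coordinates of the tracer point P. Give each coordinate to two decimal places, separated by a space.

-0.18 -2.29

A=(0,0), D=(4.00,0)
B = A + 1.00·(cos195°, sin195°) = (-0.9659, -0.2588)
|BD| = 4.9727
circle(B,6.00) ∩ circle(D,8.00): a=-0.3291, h=5.9910
  candidates: C₊=(-1.6064,5.7069) cross=29.791; C₋=(-0.9827,-6.2588) cross=-29.791
  mode - wants cross < 0 → take C=(-0.9827,-6.2588) (cross=-29.791)
ex = (C−B)/|BC| = (-0.0028,-1.0000); ey = (1.0000,-0.0028)
P = B + 2.03·ex + 0.79·ey = (-0.1816,-2.2910)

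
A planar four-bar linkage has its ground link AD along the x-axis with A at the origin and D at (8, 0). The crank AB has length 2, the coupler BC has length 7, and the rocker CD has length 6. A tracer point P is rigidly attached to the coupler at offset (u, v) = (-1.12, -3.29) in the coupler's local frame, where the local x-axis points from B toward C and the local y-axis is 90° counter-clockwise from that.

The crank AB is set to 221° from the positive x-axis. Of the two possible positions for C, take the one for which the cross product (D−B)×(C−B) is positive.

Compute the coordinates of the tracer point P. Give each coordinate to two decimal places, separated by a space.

0.10 -4.39

A=(0,0), D=(8.00,0)
B = A + 2.00·(cos221°, sin221°) = (-1.5094, -1.3121)
|BD| = 9.5995
circle(B,7.00) ∩ circle(D,6.00): a=5.4769, h=4.3593
  candidates: C₊=(3.3202,3.7549) cross=41.848; C₋=(4.5119,-4.8819) cross=-41.848
  mode + wants cross > 0 → take C=(3.3202,3.7549) (cross=41.848)
ex = (C−B)/|BC| = (0.6899,0.7239); ey = (-0.7239,0.6899)
P = B + -1.12·ex + -3.29·ey = (0.0993,-4.3928)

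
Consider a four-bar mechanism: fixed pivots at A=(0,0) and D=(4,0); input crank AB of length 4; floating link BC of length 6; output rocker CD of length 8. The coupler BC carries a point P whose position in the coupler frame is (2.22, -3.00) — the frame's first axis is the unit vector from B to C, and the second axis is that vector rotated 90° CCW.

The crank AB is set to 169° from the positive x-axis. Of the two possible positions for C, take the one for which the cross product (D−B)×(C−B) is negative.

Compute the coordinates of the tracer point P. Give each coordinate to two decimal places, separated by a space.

A=(0,0), D=(4.00,0)
B = A + 4.00·(cos169°, sin169°) = (-3.9265, 0.7632)
|BD| = 7.9632
circle(B,6.00) ∩ circle(D,8.00): a=2.2235, h=5.5728
  candidates: C₊=(-1.1791,6.0973) cross=44.377; C₋=(-2.2474,-4.9970) cross=-44.377
  mode - wants cross < 0 → take C=(-2.2474,-4.9970) (cross=-44.377)
ex = (C−B)/|BC| = (0.2799,-0.9600); ey = (0.9600,0.2799)
P = B + 2.22·ex + -3.00·ey = (-6.1854,-2.2076)

-6.19 -2.21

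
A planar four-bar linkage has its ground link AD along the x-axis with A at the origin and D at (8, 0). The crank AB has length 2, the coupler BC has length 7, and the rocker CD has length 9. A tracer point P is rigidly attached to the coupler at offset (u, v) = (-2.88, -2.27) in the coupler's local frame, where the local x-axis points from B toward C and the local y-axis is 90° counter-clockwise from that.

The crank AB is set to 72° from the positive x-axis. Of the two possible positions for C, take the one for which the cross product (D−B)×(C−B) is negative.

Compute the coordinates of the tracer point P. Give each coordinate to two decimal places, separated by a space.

A=(0,0), D=(8.00,0)
B = A + 2.00·(cos72°, sin72°) = (0.6180, 1.9021)
|BD| = 7.6231
circle(B,7.00) ∩ circle(D,9.00): a=1.7127, h=6.7873
  candidates: C₊=(3.9701,8.0473) cross=51.740; C₋=(0.5830,-5.0978) cross=-51.740
  mode - wants cross < 0 → take C=(0.5830,-5.0978) (cross=-51.740)
ex = (C−B)/|BC| = (-0.0050,-1.0000); ey = (1.0000,-0.0050)
P = B + -2.88·ex + -2.27·ey = (-1.6375,4.7935)

-1.64 4.79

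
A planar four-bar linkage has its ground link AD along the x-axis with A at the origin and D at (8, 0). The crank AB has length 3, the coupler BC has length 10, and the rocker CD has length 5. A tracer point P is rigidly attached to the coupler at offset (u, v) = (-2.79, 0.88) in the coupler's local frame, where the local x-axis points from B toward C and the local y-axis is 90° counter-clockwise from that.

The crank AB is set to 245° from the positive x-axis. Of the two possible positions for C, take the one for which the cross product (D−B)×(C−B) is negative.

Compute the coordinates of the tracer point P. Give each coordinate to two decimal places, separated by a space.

A=(0,0), D=(8.00,0)
B = A + 3.00·(cos245°, sin245°) = (-1.2679, -2.7189)
|BD| = 9.6585
circle(B,10.00) ∩ circle(D,5.00): a=8.7118, h=4.9096
  candidates: C₊=(5.7096,4.4445) cross=47.419; C₋=(8.4737,-4.9775) cross=-47.419
  mode - wants cross < 0 → take C=(8.4737,-4.9775) (cross=-47.419)
ex = (C−B)/|BC| = (0.9742,-0.2259); ey = (0.2259,0.9742)
P = B + -2.79·ex + 0.88·ey = (-3.7870,-1.2315)

-3.79 -1.23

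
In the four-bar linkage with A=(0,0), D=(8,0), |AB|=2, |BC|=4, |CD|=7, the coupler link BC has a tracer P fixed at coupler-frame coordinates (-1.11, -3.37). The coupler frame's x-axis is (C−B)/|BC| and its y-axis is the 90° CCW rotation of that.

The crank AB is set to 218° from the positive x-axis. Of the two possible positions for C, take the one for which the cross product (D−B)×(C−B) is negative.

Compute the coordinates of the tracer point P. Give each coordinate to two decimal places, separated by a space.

-4.28 -3.53

A=(0,0), D=(8.00,0)
B = A + 2.00·(cos218°, sin218°) = (-1.5760, -1.2313)
|BD| = 9.6549
circle(B,4.00) ∩ circle(D,7.00): a=3.1184, h=2.5051
  candidates: C₊=(1.1975,1.6510) cross=24.186; C₋=(1.8364,-3.3182) cross=-24.186
  mode - wants cross < 0 → take C=(1.8364,-3.3182) (cross=-24.186)
ex = (C−B)/|BC| = (0.8531,-0.5217); ey = (0.5217,0.8531)
P = B + -1.11·ex + -3.37·ey = (-4.2812,-3.5272)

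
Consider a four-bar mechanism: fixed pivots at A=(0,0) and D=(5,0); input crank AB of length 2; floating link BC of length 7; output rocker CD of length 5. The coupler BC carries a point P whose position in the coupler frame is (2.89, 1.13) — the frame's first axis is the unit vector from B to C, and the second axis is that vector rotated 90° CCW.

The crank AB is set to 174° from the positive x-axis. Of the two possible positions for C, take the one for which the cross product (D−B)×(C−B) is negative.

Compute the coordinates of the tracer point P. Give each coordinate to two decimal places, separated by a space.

A=(0,0), D=(5.00,0)
B = A + 2.00·(cos174°, sin174°) = (-1.9890, 0.2091)
|BD| = 6.9922
circle(B,7.00) ∩ circle(D,5.00): a=5.2123, h=4.6725
  candidates: C₊=(3.3606,4.7236) cross=32.671; C₋=(3.0812,-4.6172) cross=-32.671
  mode - wants cross < 0 → take C=(3.0812,-4.6172) (cross=-32.671)
ex = (C−B)/|BC| = (0.7243,-0.6895); ey = (0.6895,0.7243)
P = B + 2.89·ex + 1.13·ey = (0.8833,-0.9650)

0.88 -0.97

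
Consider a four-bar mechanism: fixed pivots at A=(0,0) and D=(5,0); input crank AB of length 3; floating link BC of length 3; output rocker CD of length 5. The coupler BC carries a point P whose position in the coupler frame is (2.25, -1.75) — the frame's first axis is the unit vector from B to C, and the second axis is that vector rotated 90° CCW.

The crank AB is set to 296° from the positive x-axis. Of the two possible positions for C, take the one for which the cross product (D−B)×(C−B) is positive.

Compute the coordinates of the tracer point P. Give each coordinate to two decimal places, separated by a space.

A=(0,0), D=(5.00,0)
B = A + 3.00·(cos296°, sin296°) = (1.3151, -2.6964)
|BD| = 4.5661
circle(B,3.00) ∩ circle(D,5.00): a=0.5310, h=2.9526
  candidates: C₊=(0.0000,0.0000) cross=13.482; C₋=(3.4872,-4.7657) cross=-13.482
  mode + wants cross > 0 → take C=(0.0000,0.0000) (cross=13.482)
ex = (C−B)/|BC| = (-0.4384,0.8988); ey = (-0.8988,-0.4384)
P = B + 2.25·ex + -1.75·ey = (1.9017,0.0931)

1.90 0.09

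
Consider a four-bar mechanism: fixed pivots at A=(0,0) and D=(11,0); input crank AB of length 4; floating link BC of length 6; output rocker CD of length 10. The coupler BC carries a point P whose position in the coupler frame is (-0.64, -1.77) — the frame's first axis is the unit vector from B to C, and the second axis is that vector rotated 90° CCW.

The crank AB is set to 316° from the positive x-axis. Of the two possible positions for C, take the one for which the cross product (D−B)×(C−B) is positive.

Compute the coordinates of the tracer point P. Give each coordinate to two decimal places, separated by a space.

A=(0,0), D=(11.00,0)
B = A + 4.00·(cos316°, sin316°) = (2.8774, -2.7786)
|BD| = 8.5848
circle(B,6.00) ∩ circle(D,10.00): a=0.5648, h=5.9734
  candidates: C₊=(1.4784,3.0560) cross=51.280; C₋=(5.3452,-8.2476) cross=-51.280
  mode + wants cross > 0 → take C=(1.4784,3.0560) (cross=51.280)
ex = (C−B)/|BC| = (-0.2332,0.9724); ey = (-0.9724,-0.2332)
P = B + -0.64·ex + -1.77·ey = (4.7478,-2.9883)

4.75 -2.99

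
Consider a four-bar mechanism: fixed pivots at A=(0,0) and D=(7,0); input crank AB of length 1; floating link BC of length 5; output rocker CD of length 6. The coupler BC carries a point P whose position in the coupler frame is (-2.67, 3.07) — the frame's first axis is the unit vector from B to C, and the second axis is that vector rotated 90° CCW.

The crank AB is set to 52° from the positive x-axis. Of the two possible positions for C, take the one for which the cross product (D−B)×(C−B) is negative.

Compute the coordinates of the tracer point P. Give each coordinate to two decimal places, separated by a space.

A=(0,0), D=(7.00,0)
B = A + 1.00·(cos52°, sin52°) = (0.6157, 0.7880)
|BD| = 6.4328
circle(B,5.00) ∩ circle(D,6.00): a=2.3614, h=4.4072
  candidates: C₊=(3.4992,4.8728) cross=28.351; C₋=(2.4194,-3.8753) cross=-28.351
  mode - wants cross < 0 → take C=(2.4194,-3.8753) (cross=-28.351)
ex = (C−B)/|BC| = (0.3607,-0.9327); ey = (0.9327,0.3607)
P = B + -2.67·ex + 3.07·ey = (2.5157,4.3857)

2.52 4.39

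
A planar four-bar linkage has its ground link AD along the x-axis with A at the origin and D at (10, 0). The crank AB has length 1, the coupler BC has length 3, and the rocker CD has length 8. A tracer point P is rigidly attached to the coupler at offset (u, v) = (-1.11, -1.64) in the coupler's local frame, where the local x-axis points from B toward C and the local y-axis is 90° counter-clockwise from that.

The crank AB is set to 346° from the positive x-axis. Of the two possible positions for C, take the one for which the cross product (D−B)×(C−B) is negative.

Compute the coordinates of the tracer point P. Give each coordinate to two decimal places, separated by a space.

-1.01 -0.13

A=(0,0), D=(10.00,0)
B = A + 1.00·(cos346°, sin346°) = (0.9703, -0.2419)
|BD| = 9.0329
circle(B,3.00) ∩ circle(D,8.00): a=1.4721, h=2.6140
  candidates: C₊=(2.3718,2.4106) cross=23.612; C₋=(2.5118,-2.8156) cross=-23.612
  mode - wants cross < 0 → take C=(2.5118,-2.8156) (cross=-23.612)
ex = (C−B)/|BC| = (0.5138,-0.8579); ey = (0.8579,0.5138)
P = B + -1.11·ex + -1.64·ey = (-1.0070,-0.1324)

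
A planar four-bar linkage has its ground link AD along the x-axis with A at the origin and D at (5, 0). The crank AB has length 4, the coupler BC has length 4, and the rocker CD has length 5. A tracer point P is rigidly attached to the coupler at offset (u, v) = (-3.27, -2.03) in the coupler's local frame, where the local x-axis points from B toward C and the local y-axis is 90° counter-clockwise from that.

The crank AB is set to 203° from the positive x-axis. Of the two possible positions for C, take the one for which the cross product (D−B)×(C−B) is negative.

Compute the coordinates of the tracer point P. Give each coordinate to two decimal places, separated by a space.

-7.04 -3.44

A=(0,0), D=(5.00,0)
B = A + 4.00·(cos203°, sin203°) = (-3.6820, -1.5629)
|BD| = 8.8216
circle(B,4.00) ∩ circle(D,5.00): a=3.9007, h=0.8859
  candidates: C₊=(0.0000,-0.0000) cross=7.815; C₋=(0.3139,-1.7437) cross=-7.815
  mode - wants cross < 0 → take C=(0.3139,-1.7437) (cross=-7.815)
ex = (C−B)/|BC| = (0.9990,-0.0452); ey = (0.0452,0.9990)
P = B + -3.27·ex + -2.03·ey = (-7.0404,-3.4431)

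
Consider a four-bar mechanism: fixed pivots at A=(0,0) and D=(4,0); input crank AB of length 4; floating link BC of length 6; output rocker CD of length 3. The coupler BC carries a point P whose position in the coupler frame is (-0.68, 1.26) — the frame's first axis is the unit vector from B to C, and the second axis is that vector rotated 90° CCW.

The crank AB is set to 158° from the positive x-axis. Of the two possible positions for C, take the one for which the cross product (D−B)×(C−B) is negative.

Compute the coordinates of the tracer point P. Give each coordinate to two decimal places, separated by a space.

A=(0,0), D=(4.00,0)
B = A + 4.00·(cos158°, sin158°) = (-3.7087, 1.4984)
|BD| = 7.8530
circle(B,6.00) ∩ circle(D,3.00): a=5.6456, h=2.0316
  candidates: C₊=(2.2208,2.4154) cross=15.954; C₋=(1.4455,-1.5730) cross=-15.954
  mode - wants cross < 0 → take C=(1.4455,-1.5730) (cross=-15.954)
ex = (C−B)/|BC| = (0.8590,-0.5119); ey = (0.5119,0.8590)
P = B + -0.68·ex + 1.26·ey = (-3.6479,2.9289)

-3.65 2.93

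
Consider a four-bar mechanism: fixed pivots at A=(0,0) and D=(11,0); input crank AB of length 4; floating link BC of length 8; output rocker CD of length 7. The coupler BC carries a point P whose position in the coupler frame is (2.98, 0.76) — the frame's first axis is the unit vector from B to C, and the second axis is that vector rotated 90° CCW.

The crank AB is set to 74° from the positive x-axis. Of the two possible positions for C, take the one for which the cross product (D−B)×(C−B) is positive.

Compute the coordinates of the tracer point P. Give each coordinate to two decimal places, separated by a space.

3.64 5.58

A=(0,0), D=(11.00,0)
B = A + 4.00·(cos74°, sin74°) = (1.1025, 3.8450)
|BD| = 10.6181
circle(B,8.00) ∩ circle(D,7.00): a=6.0154, h=5.2740
  candidates: C₊=(8.6195,6.5828) cross=56.000; C₋=(4.7998,-3.2493) cross=-56.000
  mode + wants cross > 0 → take C=(8.6195,6.5828) (cross=56.000)
ex = (C−B)/|BC| = (0.9396,0.3422); ey = (-0.3422,0.9396)
P = B + 2.98·ex + 0.76·ey = (3.6425,5.5790)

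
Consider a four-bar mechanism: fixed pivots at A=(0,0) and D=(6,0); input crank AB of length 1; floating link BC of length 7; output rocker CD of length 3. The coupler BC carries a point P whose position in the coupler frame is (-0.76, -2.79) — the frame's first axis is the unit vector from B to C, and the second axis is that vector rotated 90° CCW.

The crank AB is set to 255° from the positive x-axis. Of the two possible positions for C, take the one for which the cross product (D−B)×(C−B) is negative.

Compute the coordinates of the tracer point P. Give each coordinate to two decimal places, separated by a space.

A=(0,0), D=(6.00,0)
B = A + 1.00·(cos255°, sin255°) = (-0.2588, -0.9659)
|BD| = 6.3329
circle(B,7.00) ∩ circle(D,3.00): a=6.3246, h=3.0000
  candidates: C₊=(5.5342,2.9636) cross=18.999; C₋=(6.4493,-2.9662) cross=-18.999
  mode - wants cross < 0 → take C=(6.4493,-2.9662) (cross=-18.999)
ex = (C−B)/|BC| = (0.9583,-0.2857); ey = (0.2857,0.9583)
P = B + -0.76·ex + -2.79·ey = (-1.7844,-3.4224)

-1.78 -3.42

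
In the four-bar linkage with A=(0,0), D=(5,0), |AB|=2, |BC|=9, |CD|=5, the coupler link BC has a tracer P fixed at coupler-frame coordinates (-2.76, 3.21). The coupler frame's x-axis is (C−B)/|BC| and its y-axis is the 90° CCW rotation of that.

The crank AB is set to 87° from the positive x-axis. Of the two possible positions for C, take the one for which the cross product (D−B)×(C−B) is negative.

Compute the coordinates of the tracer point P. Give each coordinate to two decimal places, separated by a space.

A=(0,0), D=(5.00,0)
B = A + 2.00·(cos87°, sin87°) = (0.1047, 1.9973)
|BD| = 5.2871
circle(B,9.00) ∩ circle(D,5.00): a=7.9395, h=4.2385
  candidates: C₊=(9.0570,2.9225) cross=22.409; C₋=(5.8547,-4.9264) cross=-22.409
  mode - wants cross < 0 → take C=(5.8547,-4.9264) (cross=-22.409)
ex = (C−B)/|BC| = (0.6389,-0.7693); ey = (0.7693,0.6389)
P = B + -2.76·ex + 3.21·ey = (0.8108,6.1714)

0.81 6.17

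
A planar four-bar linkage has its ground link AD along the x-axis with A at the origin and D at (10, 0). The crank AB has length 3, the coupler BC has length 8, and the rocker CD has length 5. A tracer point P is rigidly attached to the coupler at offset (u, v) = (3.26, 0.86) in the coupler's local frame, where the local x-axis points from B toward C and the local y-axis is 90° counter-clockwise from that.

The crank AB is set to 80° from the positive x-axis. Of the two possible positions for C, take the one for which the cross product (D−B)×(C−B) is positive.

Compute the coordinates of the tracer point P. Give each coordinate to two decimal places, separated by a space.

3.51 4.51

A=(0,0), D=(10.00,0)
B = A + 3.00·(cos80°, sin80°) = (0.5209, 2.9544)
|BD| = 9.9288
circle(B,8.00) ∩ circle(D,5.00): a=6.9284, h=3.9997
  candidates: C₊=(8.3256,4.7113) cross=39.712; C₋=(5.9453,-2.9257) cross=-39.712
  mode + wants cross > 0 → take C=(8.3256,4.7113) (cross=39.712)
ex = (C−B)/|BC| = (0.9756,0.2196); ey = (-0.2196,0.9756)
P = B + 3.26·ex + 0.86·ey = (3.5125,4.5094)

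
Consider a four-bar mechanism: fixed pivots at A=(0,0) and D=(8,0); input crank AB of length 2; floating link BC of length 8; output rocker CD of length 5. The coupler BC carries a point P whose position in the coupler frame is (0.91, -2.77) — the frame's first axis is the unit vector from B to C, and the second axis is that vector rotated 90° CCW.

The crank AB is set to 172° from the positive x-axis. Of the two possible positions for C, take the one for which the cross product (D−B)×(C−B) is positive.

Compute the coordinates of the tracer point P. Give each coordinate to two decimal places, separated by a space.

A=(0,0), D=(8.00,0)
B = A + 2.00·(cos172°, sin172°) = (-1.9805, 0.2783)
|BD| = 9.9844
circle(B,8.00) ∩ circle(D,5.00): a=6.9453, h=3.9703
  candidates: C₊=(5.0727,4.0535) cross=39.641; C₋=(4.8513,-3.8841) cross=-39.641
  mode + wants cross > 0 → take C=(5.0727,4.0535) (cross=39.641)
ex = (C−B)/|BC| = (0.8817,0.4719); ey = (-0.4719,0.8817)
P = B + 0.91·ex + -2.77·ey = (0.1289,-1.7344)

0.13 -1.73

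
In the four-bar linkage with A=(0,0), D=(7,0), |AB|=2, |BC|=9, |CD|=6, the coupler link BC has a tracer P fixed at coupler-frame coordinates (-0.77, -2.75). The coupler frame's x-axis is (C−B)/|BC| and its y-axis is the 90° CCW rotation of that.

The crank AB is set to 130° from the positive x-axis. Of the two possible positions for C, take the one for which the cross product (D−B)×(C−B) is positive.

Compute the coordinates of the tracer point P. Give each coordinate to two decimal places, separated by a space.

A=(0,0), D=(7.00,0)
B = A + 2.00·(cos130°, sin130°) = (-1.2856, 1.5321)
|BD| = 8.4260
circle(B,9.00) ∩ circle(D,6.00): a=6.8833, h=5.7983
  candidates: C₊=(6.5373,5.9821) cross=48.856; C₋=(4.4287,-5.4211) cross=-48.856
  mode + wants cross > 0 → take C=(6.5373,5.9821) (cross=48.856)
ex = (C−B)/|BC| = (0.8692,0.4944); ey = (-0.4944,0.8692)
P = B + -0.77·ex + -2.75·ey = (-0.5951,-1.2390)

-0.60 -1.24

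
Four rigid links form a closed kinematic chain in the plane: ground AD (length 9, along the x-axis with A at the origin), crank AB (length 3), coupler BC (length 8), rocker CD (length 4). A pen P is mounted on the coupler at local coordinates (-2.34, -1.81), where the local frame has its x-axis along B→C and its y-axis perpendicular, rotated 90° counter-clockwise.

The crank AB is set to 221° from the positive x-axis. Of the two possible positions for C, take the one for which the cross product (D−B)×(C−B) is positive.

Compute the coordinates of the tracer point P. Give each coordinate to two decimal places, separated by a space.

A=(0,0), D=(9.00,0)
B = A + 3.00·(cos221°, sin221°) = (-2.2641, -1.9682)
|BD| = 11.4348
circle(B,8.00) ∩ circle(D,4.00): a=7.8163, h=1.7048
  candidates: C₊=(5.1420,1.0565) cross=19.494; C₋=(5.7289,-2.3021) cross=-19.494
  mode + wants cross > 0 → take C=(5.1420,1.0565) (cross=19.494)
ex = (C−B)/|BC| = (0.9258,0.3781); ey = (-0.3781,0.9258)
P = B + -2.34·ex + -1.81·ey = (-3.7461,-4.5285)

-3.75 -4.53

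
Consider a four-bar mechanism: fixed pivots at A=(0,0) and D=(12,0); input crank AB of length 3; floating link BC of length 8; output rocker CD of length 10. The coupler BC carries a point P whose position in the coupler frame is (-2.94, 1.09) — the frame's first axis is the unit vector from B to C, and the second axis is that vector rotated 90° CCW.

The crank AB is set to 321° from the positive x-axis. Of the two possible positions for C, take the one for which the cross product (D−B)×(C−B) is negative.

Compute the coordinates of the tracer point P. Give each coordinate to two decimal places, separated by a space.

A=(0,0), D=(12.00,0)
B = A + 3.00·(cos321°, sin321°) = (2.3314, -1.8880)
|BD| = 9.8512
circle(B,8.00) ∩ circle(D,10.00): a=3.0984, h=7.3756
  candidates: C₊=(3.9589,5.9448) cross=72.659; C₋=(6.7859,-8.5331) cross=-72.659
  mode - wants cross < 0 → take C=(6.7859,-8.5331) (cross=-72.659)
ex = (C−B)/|BC| = (0.5568,-0.8306); ey = (0.8306,0.5568)
P = B + -2.94·ex + 1.09·ey = (1.5998,1.1610)

1.60 1.16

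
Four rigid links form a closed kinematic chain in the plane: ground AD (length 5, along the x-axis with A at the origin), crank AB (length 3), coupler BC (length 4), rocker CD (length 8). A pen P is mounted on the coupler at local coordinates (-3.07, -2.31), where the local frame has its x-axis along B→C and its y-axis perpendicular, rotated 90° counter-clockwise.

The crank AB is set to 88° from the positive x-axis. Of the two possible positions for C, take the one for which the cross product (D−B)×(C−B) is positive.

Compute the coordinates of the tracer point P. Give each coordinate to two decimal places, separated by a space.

1.70 -0.50

A=(0,0), D=(5.00,0)
B = A + 3.00·(cos88°, sin88°) = (0.1047, 2.9982)
|BD| = 5.7405
circle(B,4.00) ∩ circle(D,8.00): a=-1.3106, h=3.7792
  candidates: C₊=(0.9609,6.9055) cross=21.694; C₋=(-2.9868,0.4599) cross=-21.694
  mode + wants cross > 0 → take C=(0.9609,6.9055) (cross=21.694)
ex = (C−B)/|BC| = (0.2140,0.9768); ey = (-0.9768,0.2140)
P = B + -3.07·ex + -2.31·ey = (1.7040,-0.4951)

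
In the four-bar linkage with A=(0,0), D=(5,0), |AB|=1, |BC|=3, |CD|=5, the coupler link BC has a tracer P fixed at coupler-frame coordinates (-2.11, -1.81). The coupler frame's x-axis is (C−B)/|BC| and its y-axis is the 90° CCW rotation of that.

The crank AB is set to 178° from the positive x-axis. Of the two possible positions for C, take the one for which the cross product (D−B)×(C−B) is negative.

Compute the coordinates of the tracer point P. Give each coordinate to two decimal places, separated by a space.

-3.67 0.80

A=(0,0), D=(5.00,0)
B = A + 1.00·(cos178°, sin178°) = (-0.9994, 0.0349)
|BD| = 5.9995
circle(B,3.00) ∩ circle(D,5.00): a=1.6663, h=2.4947
  candidates: C₊=(0.6814,2.5198) cross=14.967; C₋=(0.6524,-2.4694) cross=-14.967
  mode - wants cross < 0 → take C=(0.6524,-2.4694) (cross=-14.967)
ex = (C−B)/|BC| = (0.5506,-0.8348); ey = (0.8348,0.5506)
P = B + -2.11·ex + -1.81·ey = (-3.6721,0.7997)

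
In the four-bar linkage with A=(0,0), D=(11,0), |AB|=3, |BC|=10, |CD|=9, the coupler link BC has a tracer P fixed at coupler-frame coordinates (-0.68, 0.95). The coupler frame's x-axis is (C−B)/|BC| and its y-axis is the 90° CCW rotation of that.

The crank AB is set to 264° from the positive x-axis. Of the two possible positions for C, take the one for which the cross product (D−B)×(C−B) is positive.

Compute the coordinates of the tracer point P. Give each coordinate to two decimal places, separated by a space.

A=(0,0), D=(11.00,0)
B = A + 3.00·(cos264°, sin264°) = (-0.3136, -2.9836)
|BD| = 11.7004
circle(B,10.00) ∩ circle(D,9.00): a=6.6621, h=7.4576
  candidates: C₊=(4.2266,5.9263) cross=87.257; C₋=(8.0300,-8.4958) cross=-87.257
  mode + wants cross > 0 → take C=(4.2266,5.9263) (cross=87.257)
ex = (C−B)/|BC| = (0.4540,0.8910); ey = (-0.8910,0.4540)
P = B + -0.68·ex + 0.95·ey = (-1.4688,-3.1581)

-1.47 -3.16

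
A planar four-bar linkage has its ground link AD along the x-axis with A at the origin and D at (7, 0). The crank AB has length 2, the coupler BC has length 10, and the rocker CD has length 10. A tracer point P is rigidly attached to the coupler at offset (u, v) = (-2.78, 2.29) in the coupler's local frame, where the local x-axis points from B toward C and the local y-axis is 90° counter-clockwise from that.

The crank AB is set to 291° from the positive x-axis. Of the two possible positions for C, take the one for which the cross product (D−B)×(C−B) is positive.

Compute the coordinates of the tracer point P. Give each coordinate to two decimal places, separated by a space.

-1.70 -4.54

A=(0,0), D=(7.00,0)
B = A + 2.00·(cos291°, sin291°) = (0.7167, -1.8672)
|BD| = 6.5548
circle(B,10.00) ∩ circle(D,10.00): a=3.2774, h=9.4477
  candidates: C₊=(1.1672,8.1227) cross=61.928; C₋=(6.5496,-9.9899) cross=-61.928
  mode + wants cross > 0 → take C=(1.1672,8.1227) (cross=61.928)
ex = (C−B)/|BC| = (0.0450,0.9990); ey = (-0.9990,0.0450)
P = B + -2.78·ex + 2.29·ey = (-1.6962,-4.5412)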